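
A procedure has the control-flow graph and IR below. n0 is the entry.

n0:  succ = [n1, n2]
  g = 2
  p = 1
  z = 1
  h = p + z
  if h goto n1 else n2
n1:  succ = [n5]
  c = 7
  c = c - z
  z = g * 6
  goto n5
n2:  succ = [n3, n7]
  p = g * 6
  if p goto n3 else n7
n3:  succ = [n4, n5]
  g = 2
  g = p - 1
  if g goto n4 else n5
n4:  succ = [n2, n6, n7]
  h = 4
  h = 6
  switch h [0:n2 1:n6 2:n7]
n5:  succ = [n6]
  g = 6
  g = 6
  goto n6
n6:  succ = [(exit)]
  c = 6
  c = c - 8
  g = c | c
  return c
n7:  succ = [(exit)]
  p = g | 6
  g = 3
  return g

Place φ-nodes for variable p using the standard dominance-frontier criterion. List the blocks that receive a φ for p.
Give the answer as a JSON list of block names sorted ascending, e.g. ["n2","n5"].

idom tree: n1←n0 n2←n0 n3←n2 n4←n3 n5←n0 n6←n0 n7←n2
Dom∩ at merges:
  n2: preds {n0,n4}: {n0} ∩ {n0,n2,n3,n4} = {n0}; idom=n0
  n5: preds {n1,n3}: {n0,n1} ∩ {n0,n2,n3} = {n0}; idom=n0
  n6: preds {n4,n5}: {n0,n2,n3,n4} ∩ {n0,n5} = {n0}; idom=n0
  n7: preds {n2,n4}: {n0,n2} ∩ {n0,n2,n3,n4} = {n0,n2}; idom=n2

Frontier:
  join n2 pred n0: · stop@n0
  join n2 pred n4: n4→n3→n2 stop@n0
  join n5 pred n1: n1 stop@n0
  join n5 pred n3: n3→n2 stop@n0
  join n6 pred n4: n4→n3→n2 stop@n0
  join n6 pred n5: n5 stop@n0
  join n7 pred n2: · stop@n2
  join n7 pred n4: n4→n3 stop@n2
  DF(n0)=∅
  DF(n1)={n5}
  DF(n2)={n2,n5,n6}
  DF(n3)={n2,n5,n6,n7}
  DF(n4)={n2,n6,n7}
  DF(n5)={n6}
  DF(n6)=∅
  DF(n7)=∅

φ for p: defs {n0,n2,n7}
  DF⁺ = {n2,n5,n6}

Answer: ["n2", "n5", "n6"]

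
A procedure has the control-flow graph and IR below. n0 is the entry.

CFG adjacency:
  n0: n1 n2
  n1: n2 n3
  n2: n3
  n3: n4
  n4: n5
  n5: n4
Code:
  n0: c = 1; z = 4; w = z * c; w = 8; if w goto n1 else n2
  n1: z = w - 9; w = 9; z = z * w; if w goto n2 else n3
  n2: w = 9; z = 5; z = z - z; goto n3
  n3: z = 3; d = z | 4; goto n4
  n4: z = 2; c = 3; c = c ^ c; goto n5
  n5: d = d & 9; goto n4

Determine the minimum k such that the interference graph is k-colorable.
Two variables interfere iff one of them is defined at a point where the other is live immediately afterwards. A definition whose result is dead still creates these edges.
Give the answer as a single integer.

Block summaries:
  n0: def={c,w,z} ue=∅
  n1: def={w,z} ue={w}
  n2: def={w,z} ue=∅
  n3: def={d,z} ue=∅
  n4: def={c,z} ue=∅
  n5: def={d} ue={d}

Liveness:
  live n0: ∅→{w}
  live n1: {w}→∅
  live n2: ∅→∅
  live n3: ∅→{d}
  live n4: {d}→{d}
  live n5: {d}→{d}

Interference:
  c — {d,z}
  d — {c,z}
  w — {z}
  z — {c,d,w}

Chromatic number:
  {c,d,z} pairwise interfere (3-clique) ⇒ χ ≥ 3
  assign c→R1 d→R2 w→R1 z→R0 — no edge inside a register ⇒ χ ≤ 3
  χ = 3

Answer: 3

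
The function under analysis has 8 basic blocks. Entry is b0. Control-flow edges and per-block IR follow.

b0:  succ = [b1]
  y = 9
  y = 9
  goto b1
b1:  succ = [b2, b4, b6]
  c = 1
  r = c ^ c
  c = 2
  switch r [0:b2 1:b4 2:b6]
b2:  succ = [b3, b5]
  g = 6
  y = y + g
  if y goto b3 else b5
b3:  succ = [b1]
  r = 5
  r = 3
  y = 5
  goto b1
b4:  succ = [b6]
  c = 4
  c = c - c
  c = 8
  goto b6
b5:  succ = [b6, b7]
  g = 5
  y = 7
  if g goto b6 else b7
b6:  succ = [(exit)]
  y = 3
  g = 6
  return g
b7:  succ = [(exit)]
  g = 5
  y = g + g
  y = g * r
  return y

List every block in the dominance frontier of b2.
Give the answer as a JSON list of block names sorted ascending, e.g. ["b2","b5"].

Answer: ["b1", "b6"]

Derivation:
idom tree: b1←b0 b2←b1 b3←b2 b4←b1 b5←b2 b6←b1 b7←b5
Dom∩ at merges:
  b1: preds {b0,b3}: {b0} ∩ {b0,b1,b2,b3} = {b0}; idom=b0
  b6: preds {b1,b4,b5}: {b0,b1} ∩ {b0,b1,b4} ∩ {b0,b1,b2,b5} = {b0,b1}; idom=b1

Frontier:
  join b1 pred b0: · stop@b0
  join b1 pred b3: b3→b2→b1 stop@b0
  join b6 pred b1: · stop@b1
  join b6 pred b4: b4 stop@b1
  join b6 pred b5: b5→b2 stop@b1
  b0: DF=∅
  b1: DF={b1}
  b2: DF={b1,b6}
  b3: DF={b1}
  b4: DF={b6}
  b5: DF={b6}
  b6: DF=∅
  b7: DF=∅

DF(b2) = ["b1", "b6"]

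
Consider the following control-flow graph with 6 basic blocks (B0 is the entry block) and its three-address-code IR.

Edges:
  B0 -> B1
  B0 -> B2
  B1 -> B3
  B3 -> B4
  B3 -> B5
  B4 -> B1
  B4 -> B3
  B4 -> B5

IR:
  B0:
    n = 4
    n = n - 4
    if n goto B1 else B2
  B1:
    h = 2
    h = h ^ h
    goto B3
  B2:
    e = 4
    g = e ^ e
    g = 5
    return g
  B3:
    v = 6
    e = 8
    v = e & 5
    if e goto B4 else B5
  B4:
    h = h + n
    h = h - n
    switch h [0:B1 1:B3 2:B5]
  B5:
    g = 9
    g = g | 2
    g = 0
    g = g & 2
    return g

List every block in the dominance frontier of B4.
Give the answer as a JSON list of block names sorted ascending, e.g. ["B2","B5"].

Answer: ["B1", "B3", "B5"]

Analysis:
idom tree: B1←B0 B2←B0 B3←B1 B4←B3 B5←B3
Join-block Dom:
  B1: preds {B0,B4}: {B0} ∩ {B0,B1,B3,B4} = {B0}; idom=B0
  B3: preds {B1,B4}: {B0,B1} ∩ {B0,B1,B3,B4} = {B0,B1}; idom=B1
  B5: preds {B3,B4}: {B0,B1,B3} ∩ {B0,B1,B3,B4} = {B0,B1,B3}; idom=B3

Frontier:
  join B1 pred B0: · stop@B0
  join B1 pred B4: B4→B3→B1 stop@B0
  join B3 pred B1: · stop@B1
  join B3 pred B4: B4→B3 stop@B1
  join B5 pred B3: · stop@B3
  join B5 pred B4: B4 stop@B3
  B0: DF=∅
  B1: DF={B1}
  B2: DF=∅
  B3: DF={B1,B3}
  B4: DF={B1,B3,B5}
  B5: DF=∅

DF(B4) = ["B1", "B3", "B5"]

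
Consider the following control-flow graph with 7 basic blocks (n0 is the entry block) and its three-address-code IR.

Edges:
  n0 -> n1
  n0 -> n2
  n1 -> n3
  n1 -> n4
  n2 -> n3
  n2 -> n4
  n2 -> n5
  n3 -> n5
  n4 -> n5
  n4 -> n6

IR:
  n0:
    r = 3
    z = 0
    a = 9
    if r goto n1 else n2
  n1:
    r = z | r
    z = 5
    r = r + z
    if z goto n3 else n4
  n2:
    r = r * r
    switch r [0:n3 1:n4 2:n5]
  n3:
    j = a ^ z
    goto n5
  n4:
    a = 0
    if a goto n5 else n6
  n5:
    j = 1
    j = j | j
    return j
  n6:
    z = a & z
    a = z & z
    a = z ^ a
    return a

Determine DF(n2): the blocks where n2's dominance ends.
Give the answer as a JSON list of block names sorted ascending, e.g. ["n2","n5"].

idom tree: n1←n0 n2←n0 n3←n0 n4←n0 n5←n0 n6←n4
Dom at joins:
  n3: preds {n1,n2}: {n0,n1} ∩ {n0,n2} = {n0}; idom=n0
  n4: preds {n1,n2}: {n0,n1} ∩ {n0,n2} = {n0}; idom=n0
  n5: preds {n2,n3,n4}: {n0,n2} ∩ {n0,n3} ∩ {n0,n4} = {n0}; idom=n0

Frontier:
  n3←n1: walk n1 to n0
  n3←n2: walk n2 to n0
  n4←n1: walk n1 to n0
  n4←n2: walk n2 to n0
  n5←n2: walk n2 to n0
  n5←n3: walk n3 to n0
  n5←n4: walk n4 to n0
  n0 → ∅
  n1 → {n3,n4}
  n2 → {n3,n4,n5}
  n3 → {n5}
  n4 → {n5}
  n5 → ∅
  n6 → ∅

DF(n2) = ["n3", "n4", "n5"]

Answer: ["n3", "n4", "n5"]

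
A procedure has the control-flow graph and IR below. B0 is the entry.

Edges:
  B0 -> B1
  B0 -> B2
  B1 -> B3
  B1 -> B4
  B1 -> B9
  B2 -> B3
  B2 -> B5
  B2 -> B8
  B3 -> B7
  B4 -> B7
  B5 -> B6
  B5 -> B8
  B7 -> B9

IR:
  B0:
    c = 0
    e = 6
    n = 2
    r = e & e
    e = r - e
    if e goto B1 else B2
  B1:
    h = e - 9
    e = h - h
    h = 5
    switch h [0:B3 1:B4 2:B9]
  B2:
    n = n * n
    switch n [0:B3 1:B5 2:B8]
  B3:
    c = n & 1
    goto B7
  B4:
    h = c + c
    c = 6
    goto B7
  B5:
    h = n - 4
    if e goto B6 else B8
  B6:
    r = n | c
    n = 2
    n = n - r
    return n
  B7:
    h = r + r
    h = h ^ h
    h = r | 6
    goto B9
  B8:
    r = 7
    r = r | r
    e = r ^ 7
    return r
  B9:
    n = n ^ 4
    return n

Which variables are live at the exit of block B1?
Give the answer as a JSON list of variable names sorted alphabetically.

Answer: ["c", "n", "r"]

Working:
Block summaries:
  B0 def {c,e,n,r} use ∅
  B1 def {e,h} use {e}
  B2 def {n} use {n}
  B3 def {c} use {n}
  B4 def {c,h} use {c}
  B5 def {h} use {e,n}
  B6 def {n,r} use {c,n}
  B7 def {h} use {r}
  B8 def {e,r} use ∅
  B9 def {n} use {n}

Liveness:
  live B0: ∅→{c,e,n,r}
  live B1: {c,e,n,r}→{c,n,r}
  live B2: {c,e,n,r}→{c,e,n,r}
  live B3: {n,r}→{n,r}
  live B4: {c,n,r}→{n,r}
  live B5: {c,e,n}→{c,n}
  live B6: {c,n}→∅
  live B7: {n,r}→{n}
  live B8: ∅→∅
  live B9: {n}→∅

live-out(B1) = ["c", "n", "r"]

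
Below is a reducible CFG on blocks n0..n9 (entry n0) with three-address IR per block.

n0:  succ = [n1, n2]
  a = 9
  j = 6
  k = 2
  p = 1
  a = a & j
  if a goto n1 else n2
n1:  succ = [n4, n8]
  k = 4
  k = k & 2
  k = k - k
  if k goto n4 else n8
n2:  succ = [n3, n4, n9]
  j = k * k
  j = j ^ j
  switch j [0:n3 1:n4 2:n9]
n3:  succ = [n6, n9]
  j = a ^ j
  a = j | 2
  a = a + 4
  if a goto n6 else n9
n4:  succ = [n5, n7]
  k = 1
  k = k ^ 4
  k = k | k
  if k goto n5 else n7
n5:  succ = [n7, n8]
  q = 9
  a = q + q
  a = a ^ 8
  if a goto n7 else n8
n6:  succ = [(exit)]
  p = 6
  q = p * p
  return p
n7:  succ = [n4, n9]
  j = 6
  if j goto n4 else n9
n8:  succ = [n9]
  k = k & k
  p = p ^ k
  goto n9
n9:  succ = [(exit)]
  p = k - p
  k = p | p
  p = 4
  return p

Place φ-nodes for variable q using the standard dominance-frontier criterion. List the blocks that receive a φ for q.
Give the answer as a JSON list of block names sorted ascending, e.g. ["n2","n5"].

idom tree: n1←n0 n2←n0 n3←n2 n4←n0 n5←n4 n6←n3 n7←n4 n8←n0 n9←n0
Join-block Dom:
  n4: preds {n1,n2,n7}: {n0,n1} ∩ {n0,n2} ∩ {n0,n4,n7} = {n0}; idom=n0
  n7: preds {n4,n5}: {n0,n4} ∩ {n0,n4,n5} = {n0,n4}; idom=n4
  n8: preds {n1,n5}: {n0,n1} ∩ {n0,n4,n5} = {n0}; idom=n0
  n9: preds {n2,n3,n7,n8}: {n0,n2} ∩ {n0,n2,n3} ∩ {n0,n4,n7} ∩ {n0,n8} = {n0}; idom=n0

Frontier:
  join n4 pred n1: n1 stop@n0
  join n4 pred n2: n2 stop@n0
  join n4 pred n7: n7→n4 stop@n0
  join n7 pred n4: · stop@n4
  join n7 pred n5: n5 stop@n4
  join n8 pred n1: n1 stop@n0
  join n8 pred n5: n5→n4 stop@n0
  join n9 pred n2: n2 stop@n0
  join n9 pred n3: n3→n2 stop@n0
  join n9 pred n7: n7→n4 stop@n0
  join n9 pred n8: n8 stop@n0
  DF(n0)=∅
  DF(n1)={n4,n8}
  DF(n2)={n4,n9}
  DF(n3)={n9}
  DF(n4)={n4,n8,n9}
  DF(n5)={n7,n8}
  DF(n6)=∅
  DF(n7)={n4,n9}
  DF(n8)={n9}
  DF(n9)=∅

φ for q: defs {n5,n6}
  DF⁺ = {n4,n7,n8,n9}

Answer: ["n4", "n7", "n8", "n9"]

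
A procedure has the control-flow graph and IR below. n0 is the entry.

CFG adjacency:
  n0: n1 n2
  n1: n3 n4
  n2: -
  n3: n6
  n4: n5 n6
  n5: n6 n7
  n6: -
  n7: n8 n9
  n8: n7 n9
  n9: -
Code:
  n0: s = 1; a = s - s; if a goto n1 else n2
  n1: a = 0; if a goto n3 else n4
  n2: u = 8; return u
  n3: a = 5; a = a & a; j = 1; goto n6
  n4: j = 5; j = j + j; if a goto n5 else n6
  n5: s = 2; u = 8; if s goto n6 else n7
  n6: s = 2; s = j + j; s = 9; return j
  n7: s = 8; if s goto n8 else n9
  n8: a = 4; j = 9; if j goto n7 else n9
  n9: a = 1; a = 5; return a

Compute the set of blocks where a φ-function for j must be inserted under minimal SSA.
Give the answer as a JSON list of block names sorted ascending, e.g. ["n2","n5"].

idom tree: n1←n0 n2←n0 n3←n1 n4←n1 n5←n4 n6←n1 n7←n5 n8←n7 n9←n7
Join-block Dom:
  n6: preds {n3,n4,n5}: {n0,n1,n3} ∩ {n0,n1,n4} ∩ {n0,n1,n4,n5} = {n0,n1}; idom=n1
  n7: preds {n5,n8}: {n0,n1,n4,n5} ∩ {n0,n1,n4,n5,n7,n8} = {n0,n1,n4,n5}; idom=n5
  n9: preds {n7,n8}: {n0,n1,n4,n5,n7} ∩ {n0,n1,n4,n5,n7,n8} = {n0,n1,n4,n5,n7}; idom=n7

Frontier:
  join n6 pred n3: n3 stop@n1
  join n6 pred n4: n4 stop@n1
  join n6 pred n5: n5→n4 stop@n1
  join n7 pred n5: · stop@n5
  join n7 pred n8: n8→n7 stop@n5
  join n9 pred n7: · stop@n7
  join n9 pred n8: n8 stop@n7
  DF(n0)=∅
  DF(n1)=∅
  DF(n2)=∅
  DF(n3)={n6}
  DF(n4)={n6}
  DF(n5)={n6}
  DF(n6)=∅
  DF(n7)={n7}
  DF(n8)={n7,n9}
  DF(n9)=∅

φ for j: defs {n3,n4,n8}
  DF⁺ = {n6,n7,n9}

Answer: ["n6", "n7", "n9"]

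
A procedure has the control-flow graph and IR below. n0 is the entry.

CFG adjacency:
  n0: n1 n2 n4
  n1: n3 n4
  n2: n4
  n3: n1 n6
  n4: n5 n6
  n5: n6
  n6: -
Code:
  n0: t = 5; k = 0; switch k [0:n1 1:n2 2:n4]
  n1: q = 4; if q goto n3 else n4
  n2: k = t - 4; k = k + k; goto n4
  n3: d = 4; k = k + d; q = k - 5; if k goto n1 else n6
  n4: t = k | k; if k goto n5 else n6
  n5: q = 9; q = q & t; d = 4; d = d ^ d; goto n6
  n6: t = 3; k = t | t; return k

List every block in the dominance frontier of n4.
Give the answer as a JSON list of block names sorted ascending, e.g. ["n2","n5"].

idom tree: n1←n0 n2←n0 n3←n1 n4←n0 n5←n4 n6←n0
Dom at joins:
  n1: preds {n0,n3}: {n0} ∩ {n0,n1,n3} = {n0}; idom=n0
  n4: preds {n0,n1,n2}: {n0} ∩ {n0,n1} ∩ {n0,n2} = {n0}; idom=n0
  n6: preds {n3,n4,n5}: {n0,n1,n3} ∩ {n0,n4} ∩ {n0,n4,n5} = {n0}; idom=n0

Frontier:
  join n1 pred n0: · stop@n0
  join n1 pred n3: n3→n1 stop@n0
  join n4 pred n0: · stop@n0
  join n4 pred n1: n1 stop@n0
  join n4 pred n2: n2 stop@n0
  join n6 pred n3: n3→n1 stop@n0
  join n6 pred n4: n4 stop@n0
  join n6 pred n5: n5→n4 stop@n0
  n0: DF=∅
  n1: DF={n1,n4,n6}
  n2: DF={n4}
  n3: DF={n1,n6}
  n4: DF={n6}
  n5: DF={n6}
  n6: DF=∅

DF(n4) = ["n6"]

Answer: ["n6"]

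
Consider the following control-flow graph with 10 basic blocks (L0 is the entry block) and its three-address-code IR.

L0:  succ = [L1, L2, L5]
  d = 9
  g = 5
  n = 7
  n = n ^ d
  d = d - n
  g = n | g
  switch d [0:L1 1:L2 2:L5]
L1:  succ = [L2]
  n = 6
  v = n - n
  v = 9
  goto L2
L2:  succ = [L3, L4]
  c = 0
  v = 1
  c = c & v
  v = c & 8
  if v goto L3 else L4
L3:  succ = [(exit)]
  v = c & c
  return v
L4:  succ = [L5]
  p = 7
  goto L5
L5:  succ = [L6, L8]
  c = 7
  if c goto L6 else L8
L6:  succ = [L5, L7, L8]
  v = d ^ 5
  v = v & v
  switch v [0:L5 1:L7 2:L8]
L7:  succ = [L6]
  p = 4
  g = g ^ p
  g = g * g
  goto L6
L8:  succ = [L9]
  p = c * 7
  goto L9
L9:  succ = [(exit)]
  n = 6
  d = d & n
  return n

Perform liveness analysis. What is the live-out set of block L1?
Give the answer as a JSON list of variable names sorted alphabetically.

Per-block:
  L0: def={d,g,n} ue=∅
  L1: def={n,v} ue=∅
  L2: def={c,v} ue=∅
  L3: def={v} ue={c}
  L4: def={p} ue=∅
  L5: def={c} ue=∅
  L6: def={v} ue={d}
  L7: def={g,p} ue={g}
  L8: def={p} ue={c}
  L9: def={d,n} ue={d}

Backward fixpoint:
  L0: in=∅ out={d,g}
  L1: in={d,g} out={d,g}
  L2: in={d,g} out={c,d,g}
  L3: in={c} out=∅
  L4: in={d,g} out={d,g}
  L5: in={d,g} out={c,d,g}
  L6: in={c,d,g} out={c,d,g}
  L7: in={c,d,g} out={c,d,g}
  L8: in={c,d} out={d}
  L9: in={d} out=∅

live-out(L1) = ["d", "g"]

Answer: ["d", "g"]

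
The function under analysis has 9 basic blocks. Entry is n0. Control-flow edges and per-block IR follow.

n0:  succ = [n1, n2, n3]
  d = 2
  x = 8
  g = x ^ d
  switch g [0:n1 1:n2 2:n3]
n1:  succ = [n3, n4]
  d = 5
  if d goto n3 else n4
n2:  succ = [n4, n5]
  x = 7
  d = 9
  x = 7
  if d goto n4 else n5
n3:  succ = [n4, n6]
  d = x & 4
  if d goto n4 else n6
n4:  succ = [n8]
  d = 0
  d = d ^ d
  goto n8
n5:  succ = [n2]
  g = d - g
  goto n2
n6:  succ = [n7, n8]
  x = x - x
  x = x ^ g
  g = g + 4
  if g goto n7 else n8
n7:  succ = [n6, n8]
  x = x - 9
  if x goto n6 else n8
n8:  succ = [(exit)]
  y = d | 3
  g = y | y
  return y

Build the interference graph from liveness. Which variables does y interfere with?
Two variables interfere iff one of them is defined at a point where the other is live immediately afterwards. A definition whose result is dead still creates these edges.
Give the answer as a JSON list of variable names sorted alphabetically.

Answer: ["g"]

Derivation:
Per-block:
  n0: def={d,g,x} ue=∅
  n1: def={d} ue=∅
  n2: def={d,x} ue=∅
  n3: def={d} ue={x}
  n4: def={d} ue=∅
  n5: def={g} ue={d,g}
  n6: def={g,x} ue={g,x}
  n7: def={x} ue={x}
  n8: def={g,y} ue={d}

Backward fixpoint:
  n0 li=∅ lo={g,x}
  n1 li={g,x} lo={g,x}
  n2 li={g} lo={d,g}
  n3 li={g,x} lo={d,g,x}
  n4 li=∅ lo={d}
  n5 li={d,g} lo={g}
  n6 li={d,g,x} lo={d,g,x}
  n7 li={d,g,x} lo={d,g,x}
  n8 li={d} lo=∅

Conflict graph:
  d — {g,x}
  g — {d,x,y}
  x — {d,g}
  y — {g}

N(y) = ["g"]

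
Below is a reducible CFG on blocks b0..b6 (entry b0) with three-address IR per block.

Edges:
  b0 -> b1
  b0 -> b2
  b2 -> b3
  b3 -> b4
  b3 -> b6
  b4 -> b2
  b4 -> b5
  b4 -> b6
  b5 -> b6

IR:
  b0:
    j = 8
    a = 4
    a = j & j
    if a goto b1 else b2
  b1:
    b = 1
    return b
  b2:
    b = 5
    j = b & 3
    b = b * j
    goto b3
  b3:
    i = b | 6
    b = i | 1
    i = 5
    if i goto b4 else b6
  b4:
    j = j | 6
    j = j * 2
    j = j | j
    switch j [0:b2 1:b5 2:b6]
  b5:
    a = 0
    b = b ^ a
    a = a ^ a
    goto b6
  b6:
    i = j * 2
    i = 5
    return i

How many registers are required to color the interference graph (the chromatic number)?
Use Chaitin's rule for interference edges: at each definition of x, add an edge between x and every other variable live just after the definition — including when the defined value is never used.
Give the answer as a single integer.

def/use:
  b0: {a,j} / ∅
  b1: {b} / ∅
  b2: {b,j} / ∅
  b3: {b,i} / {b}
  b4: {j} / {j}
  b5: {a,b} / {b}
  b6: {i} / {j}

Backward fixpoint:
  live b0: ∅→∅
  live b1: ∅→∅
  live b2: ∅→{b,j}
  live b3: {b,j}→{b,j}
  live b4: {b,j}→{b,j}
  live b5: {b,j}→{j}
  live b6: {j}→∅

Conflict graph:
  a — {b,j}
  b — {a,i,j}
  i — {b,j}
  j — {a,b,i}

Registers:
  lower bound: {a,b,j} mutually conflict ⇒ χ ≥ 3
  assign a→r2 b→r0 i→r2 j→r1 — no edge inside a register ⇒ χ ≤ 3
  χ = 3

Answer: 3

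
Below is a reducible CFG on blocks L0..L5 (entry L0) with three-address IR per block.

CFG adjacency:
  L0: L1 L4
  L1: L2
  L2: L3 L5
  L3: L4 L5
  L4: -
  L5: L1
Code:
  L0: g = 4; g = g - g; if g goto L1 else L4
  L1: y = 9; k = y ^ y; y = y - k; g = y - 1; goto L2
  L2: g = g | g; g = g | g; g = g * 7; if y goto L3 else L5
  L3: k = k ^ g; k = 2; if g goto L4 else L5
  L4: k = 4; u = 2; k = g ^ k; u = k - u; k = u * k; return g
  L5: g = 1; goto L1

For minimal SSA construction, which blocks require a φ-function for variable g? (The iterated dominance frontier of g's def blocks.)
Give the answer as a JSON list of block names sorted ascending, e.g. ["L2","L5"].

Answer: ["L1", "L4"]

Working:
idom tree: L1←L0 L2←L1 L3←L2 L4←L0 L5←L2
Dom∩ at merges:
  L1: preds {L0,L5}: {L0} ∩ {L0,L1,L2,L5} = {L0}; idom=L0
  L4: preds {L0,L3}: {L0} ∩ {L0,L1,L2,L3} = {L0}; idom=L0
  L5: preds {L2,L3}: {L0,L1,L2} ∩ {L0,L1,L2,L3} = {L0,L1,L2}; idom=L2

DF walk-up:
  L1←L0: walk · to L0
  L1←L5: walk L5→L2→L1 to L0
  L4←L0: walk · to L0
  L4←L3: walk L3→L2→L1 to L0
  L5←L2: walk · to L2
  L5←L3: walk L3 to L2
  L0 → ∅
  L1 → {L1,L4}
  L2 → {L1,L4}
  L3 → {L4,L5}
  L4 → ∅
  L5 → {L1}

φ for g: defs {L0,L1,L2,L5}
  DF⁺ = {L1,L4}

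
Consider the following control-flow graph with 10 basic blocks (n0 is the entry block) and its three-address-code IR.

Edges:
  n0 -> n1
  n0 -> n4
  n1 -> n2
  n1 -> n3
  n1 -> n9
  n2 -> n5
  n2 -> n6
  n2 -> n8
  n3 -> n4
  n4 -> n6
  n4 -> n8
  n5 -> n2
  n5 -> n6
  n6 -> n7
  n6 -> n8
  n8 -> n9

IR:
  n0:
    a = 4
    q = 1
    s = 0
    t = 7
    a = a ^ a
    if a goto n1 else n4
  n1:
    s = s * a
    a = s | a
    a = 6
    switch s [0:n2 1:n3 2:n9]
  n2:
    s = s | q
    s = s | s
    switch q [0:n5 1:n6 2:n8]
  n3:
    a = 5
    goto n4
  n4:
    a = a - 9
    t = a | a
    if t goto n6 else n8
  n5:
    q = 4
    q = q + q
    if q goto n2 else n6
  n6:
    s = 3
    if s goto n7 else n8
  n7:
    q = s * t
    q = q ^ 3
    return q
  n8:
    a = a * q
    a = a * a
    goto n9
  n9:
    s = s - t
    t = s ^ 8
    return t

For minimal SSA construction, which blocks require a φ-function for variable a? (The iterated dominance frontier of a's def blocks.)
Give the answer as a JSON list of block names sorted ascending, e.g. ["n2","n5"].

idom tree: n1←n0 n2←n1 n3←n1 n4←n0 n5←n2 n6←n0 n7←n6 n8←n0 n9←n0
Dom at joins:
  n2: preds {n1,n5}: {n0,n1} ∩ {n0,n1,n2,n5} = {n0,n1}; idom=n1
  n4: preds {n0,n3}: {n0} ∩ {n0,n1,n3} = {n0}; idom=n0
  n6: preds {n2,n4,n5}: {n0,n1,n2} ∩ {n0,n4} ∩ {n0,n1,n2,n5} = {n0}; idom=n0
  n8: preds {n2,n4,n6}: {n0,n1,n2} ∩ {n0,n4} ∩ {n0,n6} = {n0}; idom=n0
  n9: preds {n1,n8}: {n0,n1} ∩ {n0,n8} = {n0}; idom=n0

DF walk-up:
  join n2 pred n1: · stop@n1
  join n2 pred n5: n5→n2 stop@n1
  join n4 pred n0: · stop@n0
  join n4 pred n3: n3→n1 stop@n0
  join n6 pred n2: n2→n1 stop@n0
  join n6 pred n4: n4 stop@n0
  join n6 pred n5: n5→n2→n1 stop@n0
  join n8 pred n2: n2→n1 stop@n0
  join n8 pred n4: n4 stop@n0
  join n8 pred n6: n6 stop@n0
  join n9 pred n1: n1 stop@n0
  join n9 pred n8: n8 stop@n0
  n0: DF=∅
  n1: DF={n4,n6,n8,n9}
  n2: DF={n2,n6,n8}
  n3: DF={n4}
  n4: DF={n6,n8}
  n5: DF={n2,n6}
  n6: DF={n8}
  n7: DF=∅
  n8: DF={n9}
  n9: DF=∅

φ for a: defs {n0,n1,n3,n4,n8}
  DF⁺ = {n4,n6,n8,n9}

Answer: ["n4", "n6", "n8", "n9"]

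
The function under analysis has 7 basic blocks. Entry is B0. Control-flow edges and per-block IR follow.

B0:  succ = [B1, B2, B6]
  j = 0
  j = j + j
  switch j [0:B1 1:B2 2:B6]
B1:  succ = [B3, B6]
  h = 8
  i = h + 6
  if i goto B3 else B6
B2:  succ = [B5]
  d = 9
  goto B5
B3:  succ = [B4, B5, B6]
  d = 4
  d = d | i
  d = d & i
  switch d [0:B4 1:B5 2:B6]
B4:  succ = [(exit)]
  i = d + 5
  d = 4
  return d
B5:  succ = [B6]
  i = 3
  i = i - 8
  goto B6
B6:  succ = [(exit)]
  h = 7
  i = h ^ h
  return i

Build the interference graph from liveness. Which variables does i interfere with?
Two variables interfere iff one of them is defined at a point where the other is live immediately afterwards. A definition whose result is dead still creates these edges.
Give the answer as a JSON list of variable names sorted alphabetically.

Answer: ["d"]

Derivation:
def/use:
  B0 def {j} use ∅
  B1 def {h,i} use ∅
  B2 def {d} use ∅
  B3 def {d} use {i}
  B4 def {d,i} use {d}
  B5 def {i} use ∅
  B6 def {h,i} use ∅

Backward fixpoint:
  B0: in=∅ out=∅
  B1: in=∅ out={i}
  B2: in=∅ out=∅
  B3: in={i} out={d}
  B4: in={d} out=∅
  B5: in=∅ out=∅
  B6: in=∅ out=∅

Interference:
  d↔{i}
  h↔∅
  i↔{d}
  j↔∅

N(i) = ["d"]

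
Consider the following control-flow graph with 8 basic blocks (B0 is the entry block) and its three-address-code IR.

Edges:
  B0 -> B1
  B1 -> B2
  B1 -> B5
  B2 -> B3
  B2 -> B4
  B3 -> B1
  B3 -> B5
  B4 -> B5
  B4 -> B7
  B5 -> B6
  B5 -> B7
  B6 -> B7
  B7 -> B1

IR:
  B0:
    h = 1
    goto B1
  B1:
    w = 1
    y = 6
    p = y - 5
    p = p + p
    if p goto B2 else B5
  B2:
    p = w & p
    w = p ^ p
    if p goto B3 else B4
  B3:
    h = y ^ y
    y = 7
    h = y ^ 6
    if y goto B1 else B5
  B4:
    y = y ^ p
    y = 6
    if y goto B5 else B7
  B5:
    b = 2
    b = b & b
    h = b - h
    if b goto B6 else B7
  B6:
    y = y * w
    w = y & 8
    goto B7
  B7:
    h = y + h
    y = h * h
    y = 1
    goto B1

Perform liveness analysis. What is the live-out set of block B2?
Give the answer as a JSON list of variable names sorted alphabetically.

Answer: ["h", "p", "w", "y"]

Analysis:
Block summaries:
  B0: {h} / ∅
  B1: {p,w,y} / ∅
  B2: {p,w} / {p,w}
  B3: {h,y} / {y}
  B4: {y} / {p,y}
  B5: {b,h} / {h}
  B6: {w,y} / {w,y}
  B7: {h,y} / {h,y}

Liveness:
  B0: in=∅ out={h}
  B1: in={h} out={h,p,w,y}
  B2: in={h,p,w,y} out={h,p,w,y}
  B3: in={w,y} out={h,w,y}
  B4: in={h,p,w,y} out={h,w,y}
  B5: in={h,w,y} out={h,w,y}
  B6: in={h,w,y} out={h,y}
  B7: in={h,y} out={h}

live-out(B2) = ["h", "p", "w", "y"]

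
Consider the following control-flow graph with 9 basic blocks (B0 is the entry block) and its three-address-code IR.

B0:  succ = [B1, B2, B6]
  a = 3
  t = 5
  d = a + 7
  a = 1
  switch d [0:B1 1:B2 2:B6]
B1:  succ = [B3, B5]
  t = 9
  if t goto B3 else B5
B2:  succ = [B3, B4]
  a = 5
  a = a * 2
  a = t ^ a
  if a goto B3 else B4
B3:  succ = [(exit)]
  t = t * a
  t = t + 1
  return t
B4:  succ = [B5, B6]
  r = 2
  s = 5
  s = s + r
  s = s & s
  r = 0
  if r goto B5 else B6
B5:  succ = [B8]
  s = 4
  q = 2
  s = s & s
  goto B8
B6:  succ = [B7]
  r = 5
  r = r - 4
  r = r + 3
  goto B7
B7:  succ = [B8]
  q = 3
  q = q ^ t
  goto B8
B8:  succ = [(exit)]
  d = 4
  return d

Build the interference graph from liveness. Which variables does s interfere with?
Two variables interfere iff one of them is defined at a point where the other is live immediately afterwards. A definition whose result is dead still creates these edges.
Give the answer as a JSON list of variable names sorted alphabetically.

Answer: ["q", "r", "t"]

Analysis:
def/use:
  B0 def {a,d,t} use ∅
  B1 def {t} use ∅
  B2 def {a} use {t}
  B3 def {t} use {a,t}
  B4 def {r,s} use ∅
  B5 def {q,s} use ∅
  B6 def {r} use ∅
  B7 def {q} use {t}
  B8 def {d} use ∅

Backward fixpoint:
  live B0: ∅→{a,t}
  live B1: {a}→{a,t}
  live B2: {t}→{a,t}
  live B3: {a,t}→∅
  live B4: {t}→{t}
  live B5: ∅→∅
  live B6: {t}→{t}
  live B7: {t}→∅
  live B8: ∅→∅

Interfere edges:
  a: {d,t}
  d: {a,t}
  q: {s,t}
  r: {s,t}
  s: {q,r,t}
  t: {a,d,q,r,s}

N(s) = ["q", "r", "t"]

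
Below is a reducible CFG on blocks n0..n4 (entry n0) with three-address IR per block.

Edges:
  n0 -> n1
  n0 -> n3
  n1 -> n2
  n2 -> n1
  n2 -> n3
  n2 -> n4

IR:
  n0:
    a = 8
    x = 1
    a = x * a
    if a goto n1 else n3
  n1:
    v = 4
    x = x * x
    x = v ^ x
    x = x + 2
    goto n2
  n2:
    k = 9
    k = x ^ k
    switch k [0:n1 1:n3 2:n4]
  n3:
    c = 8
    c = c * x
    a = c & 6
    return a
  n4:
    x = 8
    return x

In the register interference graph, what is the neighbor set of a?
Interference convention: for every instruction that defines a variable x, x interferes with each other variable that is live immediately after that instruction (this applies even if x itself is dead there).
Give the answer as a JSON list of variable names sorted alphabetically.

def/use:
  n0 def {a,x} use ∅
  n1 def {v,x} use {x}
  n2 def {k} use {x}
  n3 def {a,c} use {x}
  n4 def {x} use ∅

Backward fixpoint:
  live n0: ∅→{x}
  live n1: {x}→{x}
  live n2: {x}→{x}
  live n3: {x}→∅
  live n4: ∅→∅

Interfere edges:
  a↔{x}
  c↔{x}
  k↔{x}
  v↔{x}
  x↔{a,c,k,v}

N(a) = ["x"]

Answer: ["x"]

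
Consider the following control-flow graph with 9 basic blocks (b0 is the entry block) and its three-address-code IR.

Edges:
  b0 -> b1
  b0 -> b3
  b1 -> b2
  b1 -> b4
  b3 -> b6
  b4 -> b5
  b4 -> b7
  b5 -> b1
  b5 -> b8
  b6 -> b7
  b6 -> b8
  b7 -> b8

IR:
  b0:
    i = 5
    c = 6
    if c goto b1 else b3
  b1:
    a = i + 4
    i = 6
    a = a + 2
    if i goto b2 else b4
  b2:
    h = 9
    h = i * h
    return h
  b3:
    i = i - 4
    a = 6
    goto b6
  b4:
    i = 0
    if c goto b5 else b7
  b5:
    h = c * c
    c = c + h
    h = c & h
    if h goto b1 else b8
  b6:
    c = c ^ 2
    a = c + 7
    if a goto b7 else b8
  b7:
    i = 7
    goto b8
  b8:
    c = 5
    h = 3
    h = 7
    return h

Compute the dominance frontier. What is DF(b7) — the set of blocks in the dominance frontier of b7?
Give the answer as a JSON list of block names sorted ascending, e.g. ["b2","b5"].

Answer: ["b8"]

Working:
idom tree: b1←b0 b2←b1 b3←b0 b4←b1 b5←b4 b6←b3 b7←b0 b8←b0
Dom∩ at merges:
  b1: preds {b0,b5}: {b0} ∩ {b0,b1,b4,b5} = {b0}; idom=b0
  b7: preds {b4,b6}: {b0,b1,b4} ∩ {b0,b3,b6} = {b0}; idom=b0
  b8: preds {b5,b6,b7}: {b0,b1,b4,b5} ∩ {b0,b3,b6} ∩ {b0,b7} = {b0}; idom=b0

Frontier:
  join b1 pred b0: · stop@b0
  join b1 pred b5: b5→b4→b1 stop@b0
  join b7 pred b4: b4→b1 stop@b0
  join b7 pred b6: b6→b3 stop@b0
  join b8 pred b5: b5→b4→b1 stop@b0
  join b8 pred b6: b6→b3 stop@b0
  join b8 pred b7: b7 stop@b0
  DF(b0)=∅
  DF(b1)={b1,b7,b8}
  DF(b2)=∅
  DF(b3)={b7,b8}
  DF(b4)={b1,b7,b8}
  DF(b5)={b1,b8}
  DF(b6)={b7,b8}
  DF(b7)={b8}
  DF(b8)=∅

DF(b7) = ["b8"]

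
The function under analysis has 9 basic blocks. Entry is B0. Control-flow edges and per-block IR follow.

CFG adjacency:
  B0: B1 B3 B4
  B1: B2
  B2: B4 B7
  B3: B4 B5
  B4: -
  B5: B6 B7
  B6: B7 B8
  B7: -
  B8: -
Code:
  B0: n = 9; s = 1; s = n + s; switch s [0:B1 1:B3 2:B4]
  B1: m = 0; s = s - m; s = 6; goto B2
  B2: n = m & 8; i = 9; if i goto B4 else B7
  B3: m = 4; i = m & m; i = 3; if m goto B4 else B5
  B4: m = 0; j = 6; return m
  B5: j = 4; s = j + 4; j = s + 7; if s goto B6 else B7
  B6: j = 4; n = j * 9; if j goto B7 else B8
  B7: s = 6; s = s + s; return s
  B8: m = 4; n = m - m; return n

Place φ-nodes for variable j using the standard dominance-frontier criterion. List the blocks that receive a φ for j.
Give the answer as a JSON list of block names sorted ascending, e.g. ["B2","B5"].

idom tree: B1←B0 B2←B1 B3←B0 B4←B0 B5←B3 B6←B5 B7←B0 B8←B6
Dom at joins:
  B4: preds {B0,B2,B3}: {B0} ∩ {B0,B1,B2} ∩ {B0,B3} = {B0}; idom=B0
  B7: preds {B2,B5,B6}: {B0,B1,B2} ∩ {B0,B3,B5} ∩ {B0,B3,B5,B6} = {B0}; idom=B0

DF walk-up:
  join B4 pred B0: · stop@B0
  join B4 pred B2: B2→B1 stop@B0
  join B4 pred B3: B3 stop@B0
  join B7 pred B2: B2→B1 stop@B0
  join B7 pred B5: B5→B3 stop@B0
  join B7 pred B6: B6→B5→B3 stop@B0
  B0 → ∅
  B1 → {B4,B7}
  B2 → {B4,B7}
  B3 → {B4,B7}
  B4 → ∅
  B5 → {B7}
  B6 → {B7}
  B7 → ∅
  B8 → ∅

φ for j: defs {B4,B5,B6}
  DF⁺ = {B7}

Answer: ["B7"]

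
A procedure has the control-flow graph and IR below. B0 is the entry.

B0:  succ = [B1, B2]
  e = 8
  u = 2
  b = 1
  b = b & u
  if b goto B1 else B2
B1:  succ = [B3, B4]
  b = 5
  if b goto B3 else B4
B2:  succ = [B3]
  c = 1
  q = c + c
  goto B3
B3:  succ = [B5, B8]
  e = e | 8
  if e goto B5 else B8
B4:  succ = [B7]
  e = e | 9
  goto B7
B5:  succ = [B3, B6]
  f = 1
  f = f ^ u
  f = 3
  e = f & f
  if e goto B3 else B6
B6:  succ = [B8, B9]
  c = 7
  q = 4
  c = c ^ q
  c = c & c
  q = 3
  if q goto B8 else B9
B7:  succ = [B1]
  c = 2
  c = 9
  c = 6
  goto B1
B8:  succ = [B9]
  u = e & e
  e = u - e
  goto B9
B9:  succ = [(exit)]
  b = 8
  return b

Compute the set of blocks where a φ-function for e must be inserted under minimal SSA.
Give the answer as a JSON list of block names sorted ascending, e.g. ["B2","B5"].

idom tree: B1←B0 B2←B0 B3←B0 B4←B1 B5←B3 B6←B5 B7←B4 B8←B3 B9←B3
Dom at joins:
  B1: preds {B0,B7}: {B0} ∩ {B0,B1,B4,B7} = {B0}; idom=B0
  B3: preds {B1,B2,B5}: {B0,B1} ∩ {B0,B2} ∩ {B0,B3,B5} = {B0}; idom=B0
  B8: preds {B3,B6}: {B0,B3} ∩ {B0,B3,B5,B6} = {B0,B3}; idom=B3
  B9: preds {B6,B8}: {B0,B3,B5,B6} ∩ {B0,B3,B8} = {B0,B3}; idom=B3

DF walk-up:
  join B1 pred B0: · stop@B0
  join B1 pred B7: B7→B4→B1 stop@B0
  join B3 pred B1: B1 stop@B0
  join B3 pred B2: B2 stop@B0
  join B3 pred B5: B5→B3 stop@B0
  join B8 pred B3: · stop@B3
  join B8 pred B6: B6→B5 stop@B3
  join B9 pred B6: B6→B5 stop@B3
  join B9 pred B8: B8 stop@B3
  B0 → ∅
  B1 → {B1,B3}
  B2 → {B3}
  B3 → {B3}
  B4 → {B1}
  B5 → {B3,B8,B9}
  B6 → {B8,B9}
  B7 → {B1}
  B8 → {B9}
  B9 → ∅

φ for e: defs {B0,B3,B4,B5,B8}
  DF⁺ = {B1,B3,B8,B9}

Answer: ["B1", "B3", "B8", "B9"]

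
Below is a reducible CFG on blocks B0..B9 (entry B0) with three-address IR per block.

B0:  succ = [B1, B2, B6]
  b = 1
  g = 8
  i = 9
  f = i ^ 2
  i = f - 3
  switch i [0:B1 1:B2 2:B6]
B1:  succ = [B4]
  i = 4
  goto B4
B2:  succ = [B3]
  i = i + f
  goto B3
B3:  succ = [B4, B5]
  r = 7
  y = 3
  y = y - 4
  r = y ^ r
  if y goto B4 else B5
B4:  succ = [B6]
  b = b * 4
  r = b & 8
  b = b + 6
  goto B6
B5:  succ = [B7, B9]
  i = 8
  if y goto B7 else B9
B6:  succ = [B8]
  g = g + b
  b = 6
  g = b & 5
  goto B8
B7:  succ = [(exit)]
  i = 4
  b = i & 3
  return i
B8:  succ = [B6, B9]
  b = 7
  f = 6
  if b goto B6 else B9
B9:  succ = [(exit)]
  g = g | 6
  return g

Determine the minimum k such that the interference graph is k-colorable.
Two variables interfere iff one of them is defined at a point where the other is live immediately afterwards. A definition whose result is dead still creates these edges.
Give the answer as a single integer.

def/use:
  B0: def={b,f,g,i} ue=∅
  B1: def={i} ue=∅
  B2: def={i} ue={f,i}
  B3: def={r,y} ue=∅
  B4: def={b,r} ue={b}
  B5: def={i} ue={y}
  B6: def={b,g} ue={b,g}
  B7: def={b,i} ue=∅
  B8: def={b,f} ue=∅
  B9: def={g} ue={g}

Backward fixpoint:
  B0: in=∅ out={b,f,g,i}
  B1: in={b,g} out={b,g}
  B2: in={b,f,g,i} out={b,g}
  B3: in={b,g} out={b,g,y}
  B4: in={b,g} out={b,g}
  B5: in={g,y} out={g}
  B6: in={b,g} out={g}
  B7: in=∅ out=∅
  B8: in={g} out={b,g}
  B9: in={g} out=∅

Interference:
  b — {f,g,i,r,y}
  f — {b,g,i}
  g — {b,f,i,r,y}
  i — {b,f,g,y}
  r — {b,g,y}
  y — {b,g,i,r}

Registers:
  {b,f,g,i} pairwise interfere (4-clique) ⇒ χ ≥ 4
  4-colouring: c0={b}  c1={g}  c2={i,r}  c3={f,y}
  χ = 4

Answer: 4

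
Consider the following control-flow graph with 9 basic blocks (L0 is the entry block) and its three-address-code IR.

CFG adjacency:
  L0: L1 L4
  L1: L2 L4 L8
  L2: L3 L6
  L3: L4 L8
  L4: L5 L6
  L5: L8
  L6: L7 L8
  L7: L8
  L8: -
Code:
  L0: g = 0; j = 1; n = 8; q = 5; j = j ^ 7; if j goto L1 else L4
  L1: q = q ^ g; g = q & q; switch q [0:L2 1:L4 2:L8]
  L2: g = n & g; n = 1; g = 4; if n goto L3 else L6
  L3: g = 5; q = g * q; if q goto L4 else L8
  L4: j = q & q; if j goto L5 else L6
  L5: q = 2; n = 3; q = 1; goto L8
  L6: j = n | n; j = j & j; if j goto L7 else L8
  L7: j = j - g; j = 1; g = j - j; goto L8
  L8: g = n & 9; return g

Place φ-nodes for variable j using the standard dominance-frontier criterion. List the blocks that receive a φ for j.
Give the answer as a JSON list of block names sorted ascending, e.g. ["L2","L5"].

idom tree: L1←L0 L2←L1 L3←L2 L4←L0 L5←L4 L6←L0 L7←L6 L8←L0
Dom∩ at merges:
  L4: preds {L0,L1,L3}: {L0} ∩ {L0,L1} ∩ {L0,L1,L2,L3} = {L0}; idom=L0
  L6: preds {L2,L4}: {L0,L1,L2} ∩ {L0,L4} = {L0}; idom=L0
  L8: preds {L1,L3,L5,L6,L7}: {L0,L1} ∩ {L0,L1,L2,L3} ∩ {L0,L4,L5} ∩ {L0,L6} ∩ {L0,L6,L7} = {L0}; idom=L0

DF derivation:
  L4←L0: walk · to L0
  L4←L1: walk L1 to L0
  L4←L3: walk L3→L2→L1 to L0
  L6←L2: walk L2→L1 to L0
  L6←L4: walk L4 to L0
  L8←L1: walk L1 to L0
  L8←L3: walk L3→L2→L1 to L0
  L8←L5: walk L5→L4 to L0
  L8←L6: walk L6 to L0
  L8←L7: walk L7→L6 to L0
  L0: DF=∅
  L1: DF={L4,L6,L8}
  L2: DF={L4,L6,L8}
  L3: DF={L4,L8}
  L4: DF={L6,L8}
  L5: DF={L8}
  L6: DF={L8}
  L7: DF={L8}
  L8: DF=∅

φ for j: defs {L0,L4,L6,L7}
  DF⁺ = {L6,L8}

Answer: ["L6", "L8"]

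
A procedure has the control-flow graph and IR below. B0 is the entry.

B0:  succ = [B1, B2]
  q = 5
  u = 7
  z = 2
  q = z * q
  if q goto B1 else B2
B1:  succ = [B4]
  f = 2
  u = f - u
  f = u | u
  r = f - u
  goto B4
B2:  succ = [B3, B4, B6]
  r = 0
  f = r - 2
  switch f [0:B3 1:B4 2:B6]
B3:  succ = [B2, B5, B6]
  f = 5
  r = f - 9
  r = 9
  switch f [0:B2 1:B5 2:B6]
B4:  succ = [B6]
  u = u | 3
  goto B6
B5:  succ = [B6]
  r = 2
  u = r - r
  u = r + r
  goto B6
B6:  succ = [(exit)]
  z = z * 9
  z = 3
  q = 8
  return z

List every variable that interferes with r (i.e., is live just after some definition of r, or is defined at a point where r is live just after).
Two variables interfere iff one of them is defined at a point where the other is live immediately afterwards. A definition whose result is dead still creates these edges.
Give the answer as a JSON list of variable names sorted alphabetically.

Block summaries:
  B0 def {q,u,z} use ∅
  B1 def {f,r,u} use {u}
  B2 def {f,r} use ∅
  B3 def {f,r} use ∅
  B4 def {u} use {u}
  B5 def {r,u} use ∅
  B6 def {q,z} use {z}

Liveness:
  B0: in=∅ out={u,z}
  B1: in={u,z} out={u,z}
  B2: in={u,z} out={u,z}
  B3: in={u,z} out={u,z}
  B4: in={u,z} out={z}
  B5: in={z} out={z}
  B6: in={z} out=∅

Interference:
  f↔{r,u,z}
  q↔{u,z}
  r↔{f,u,z}
  u↔{f,q,r,z}
  z↔{f,q,r,u}

N(r) = ["f", "u", "z"]

Answer: ["f", "u", "z"]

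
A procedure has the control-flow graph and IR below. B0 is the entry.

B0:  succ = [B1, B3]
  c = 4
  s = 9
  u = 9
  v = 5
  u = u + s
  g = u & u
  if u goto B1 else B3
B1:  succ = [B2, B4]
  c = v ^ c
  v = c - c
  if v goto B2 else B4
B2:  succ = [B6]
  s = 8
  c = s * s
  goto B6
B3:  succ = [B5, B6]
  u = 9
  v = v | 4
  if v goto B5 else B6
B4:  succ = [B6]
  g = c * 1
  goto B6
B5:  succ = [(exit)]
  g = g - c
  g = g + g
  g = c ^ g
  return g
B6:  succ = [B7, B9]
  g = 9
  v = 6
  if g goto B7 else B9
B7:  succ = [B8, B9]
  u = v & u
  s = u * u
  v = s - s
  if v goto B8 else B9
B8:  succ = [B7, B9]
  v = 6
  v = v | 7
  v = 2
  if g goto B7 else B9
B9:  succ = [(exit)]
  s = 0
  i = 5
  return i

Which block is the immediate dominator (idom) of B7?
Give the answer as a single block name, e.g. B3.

Answer: B6

Working:
idom tree: B1←B0 B2←B1 B3←B0 B4←B1 B5←B3 B6←B0 B7←B6 B8←B7 B9←B6
Dom∩ at merges:
  B6: preds {B2,B3,B4}: {B0,B1,B2} ∩ {B0,B3} ∩ {B0,B1,B4} = {B0}; idom=B0
  B7: preds {B6,B8}: {B0,B6} ∩ {B0,B6,B7,B8} = {B0,B6}; idom=B6
  B9: preds {B6,B7,B8}: {B0,B6} ∩ {B0,B6,B7} ∩ {B0,B6,B7,B8} = {B0,B6}; idom=B6

idom(B7) = B6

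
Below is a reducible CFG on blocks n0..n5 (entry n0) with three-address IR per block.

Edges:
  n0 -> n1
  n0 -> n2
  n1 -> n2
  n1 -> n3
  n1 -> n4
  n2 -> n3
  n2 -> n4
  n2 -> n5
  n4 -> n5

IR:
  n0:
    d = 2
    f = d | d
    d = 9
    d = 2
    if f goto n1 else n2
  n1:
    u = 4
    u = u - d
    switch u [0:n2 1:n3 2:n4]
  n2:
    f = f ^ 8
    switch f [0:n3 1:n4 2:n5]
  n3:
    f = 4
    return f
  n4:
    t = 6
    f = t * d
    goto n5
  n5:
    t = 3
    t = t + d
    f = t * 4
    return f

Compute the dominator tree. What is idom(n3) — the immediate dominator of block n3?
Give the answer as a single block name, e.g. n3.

Answer: n0

Analysis:
idom tree: n1←n0 n2←n0 n3←n0 n4←n0 n5←n0
Dom at joins:
  n2: preds {n0,n1}: {n0} ∩ {n0,n1} = {n0}; idom=n0
  n3: preds {n1,n2}: {n0,n1} ∩ {n0,n2} = {n0}; idom=n0
  n4: preds {n1,n2}: {n0,n1} ∩ {n0,n2} = {n0}; idom=n0
  n5: preds {n2,n4}: {n0,n2} ∩ {n0,n4} = {n0}; idom=n0

idom(n3) = n0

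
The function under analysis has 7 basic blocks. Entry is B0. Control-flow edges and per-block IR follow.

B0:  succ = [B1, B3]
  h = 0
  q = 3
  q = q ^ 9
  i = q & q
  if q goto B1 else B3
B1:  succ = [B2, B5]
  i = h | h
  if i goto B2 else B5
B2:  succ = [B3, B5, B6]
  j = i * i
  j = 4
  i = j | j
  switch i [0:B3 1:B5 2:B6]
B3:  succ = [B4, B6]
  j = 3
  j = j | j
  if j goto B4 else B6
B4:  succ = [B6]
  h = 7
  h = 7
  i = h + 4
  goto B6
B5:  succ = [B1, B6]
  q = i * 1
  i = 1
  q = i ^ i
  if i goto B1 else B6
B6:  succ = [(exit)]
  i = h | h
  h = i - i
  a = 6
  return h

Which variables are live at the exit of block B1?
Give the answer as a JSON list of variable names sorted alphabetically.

Answer: ["h", "i"]

Analysis:
Block summaries:
  B0: {h,i,q} / ∅
  B1: {i} / {h}
  B2: {i,j} / {i}
  B3: {j} / ∅
  B4: {h,i} / ∅
  B5: {i,q} / {i}
  B6: {a,h,i} / {h}

Liveness:
  B0: in=∅ out={h}
  B1: in={h} out={h,i}
  B2: in={h,i} out={h,i}
  B3: in={h} out={h}
  B4: in=∅ out={h}
  B5: in={h,i} out={h}
  B6: in={h} out=∅

live-out(B1) = ["h", "i"]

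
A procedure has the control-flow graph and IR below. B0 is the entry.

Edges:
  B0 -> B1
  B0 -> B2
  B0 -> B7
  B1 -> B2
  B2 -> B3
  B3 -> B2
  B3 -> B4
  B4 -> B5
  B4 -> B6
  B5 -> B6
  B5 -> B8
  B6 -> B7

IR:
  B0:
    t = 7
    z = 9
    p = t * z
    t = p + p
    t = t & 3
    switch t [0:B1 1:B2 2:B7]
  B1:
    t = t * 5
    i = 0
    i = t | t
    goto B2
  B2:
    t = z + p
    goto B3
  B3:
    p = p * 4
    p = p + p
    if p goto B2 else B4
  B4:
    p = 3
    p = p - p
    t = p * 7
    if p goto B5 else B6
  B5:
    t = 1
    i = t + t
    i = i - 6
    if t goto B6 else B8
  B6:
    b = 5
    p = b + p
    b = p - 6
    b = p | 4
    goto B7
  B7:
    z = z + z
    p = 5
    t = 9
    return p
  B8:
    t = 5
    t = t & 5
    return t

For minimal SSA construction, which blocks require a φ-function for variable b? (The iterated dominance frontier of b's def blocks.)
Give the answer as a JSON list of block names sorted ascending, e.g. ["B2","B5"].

idom tree: B1←B0 B2←B0 B3←B2 B4←B3 B5←B4 B6←B4 B7←B0 B8←B5
Join-block Dom:
  B2: preds {B0,B1,B3}: {B0} ∩ {B0,B1} ∩ {B0,B2,B3} = {B0}; idom=B0
  B6: preds {B4,B5}: {B0,B2,B3,B4} ∩ {B0,B2,B3,B4,B5} = {B0,B2,B3,B4}; idom=B4
  B7: preds {B0,B6}: {B0} ∩ {B0,B2,B3,B4,B6} = {B0}; idom=B0

DF derivation:
  B2←B0: walk · to B0
  B2←B1: walk B1 to B0
  B2←B3: walk B3→B2 to B0
  B6←B4: walk · to B4
  B6←B5: walk B5 to B4
  B7←B0: walk · to B0
  B7←B6: walk B6→B4→B3→B2 to B0
  DF(B0)=∅
  DF(B1)={B2}
  DF(B2)={B2,B7}
  DF(B3)={B2,B7}
  DF(B4)={B7}
  DF(B5)={B6}
  DF(B6)={B7}
  DF(B7)=∅
  DF(B8)=∅

φ for b: defs {B6}
  DF⁺ = {B7}

Answer: ["B7"]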